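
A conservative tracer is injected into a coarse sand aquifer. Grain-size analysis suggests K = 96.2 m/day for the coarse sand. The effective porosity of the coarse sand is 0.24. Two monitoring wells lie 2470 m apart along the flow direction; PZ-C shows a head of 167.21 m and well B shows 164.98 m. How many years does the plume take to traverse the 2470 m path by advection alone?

18.7

Hydraulic gradient i = (167.21 − 164.98) / 2470 = 2.23 / 2470 = 0.0009028.
Darcy flux q = K · i = 96.20 × 0.0009028 = 0.08685 m/day.
Seepage velocity v = q / n_e = 0.08685 / 0.24 = 0.3619 m/day.
Travel time t = L / v = 2470 / 0.3619 = 6825 days = 18.69 years.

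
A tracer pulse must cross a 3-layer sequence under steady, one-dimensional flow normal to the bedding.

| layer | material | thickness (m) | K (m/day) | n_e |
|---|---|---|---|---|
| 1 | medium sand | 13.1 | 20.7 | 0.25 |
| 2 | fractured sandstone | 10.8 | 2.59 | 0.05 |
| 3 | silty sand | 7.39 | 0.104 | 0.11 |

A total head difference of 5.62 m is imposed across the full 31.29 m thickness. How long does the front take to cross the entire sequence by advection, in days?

With flow normal to the layers, continuity requires the same specific discharge q through every layer.
Σ(b_i/K_i) = 13.1/20.7 + 10.8/2.59 + 7.39/0.104 = 75.86 d.
q = Δh / Σ(b_i/K_i) = 5.62 / 75.86 = 0.07408 m/day.
In each layer the seepage velocity is v_i = q/n_i, so the layer transit time is t_i = b_i·n_i / q:
  layer 1 (medium sand): t_1 = 13.1 × 0.25 / 0.07408 = 44.21 d
  layer 2 (fractured sandstone): t_2 = 10.8 × 0.05 / 0.07408 = 7.289 d
  layer 3 (silty sand): t_3 = 7.39 × 0.11 / 0.07408 = 10.97 d
Total t = Σ t_i = 62.47 days.

62.5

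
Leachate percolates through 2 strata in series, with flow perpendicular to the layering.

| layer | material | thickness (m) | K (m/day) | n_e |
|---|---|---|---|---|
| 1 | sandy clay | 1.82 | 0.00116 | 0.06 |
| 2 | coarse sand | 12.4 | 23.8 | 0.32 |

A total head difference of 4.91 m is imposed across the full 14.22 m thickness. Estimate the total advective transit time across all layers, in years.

With flow normal to the layers, continuity requires the same specific discharge q through every layer.
Σ(b_i/K_i) = 1.82/0.00116 + 12.4/23.8 = 1569 d.
q = Δh / Σ(b_i/K_i) = 4.91 / 1569 = 0.003128 m/day.
In each layer the seepage velocity is v_i = q/n_i, so the layer transit time is t_i = b_i·n_i / q:
  layer 1 (sandy clay): t_1 = 1.82 × 0.06 / 0.003128 = 34.91 d
  layer 2 (coarse sand): t_2 = 12.4 × 0.32 / 0.003128 = 1268 d
Total t = Σ t_i = 1303 days = 3.568 years.

3.57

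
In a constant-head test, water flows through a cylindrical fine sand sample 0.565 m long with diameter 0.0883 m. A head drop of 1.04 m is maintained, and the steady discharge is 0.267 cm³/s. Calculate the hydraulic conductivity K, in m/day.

2.05

Cross-sectional area A = π·(d/2)² = π × (0.0883/2)² = 0.006124 m².
Convert discharge: 0.267 cm³/s = 2.670e-07 m³/s.
Darcy's law rearranged: K = Q·L / (A·Δh) = 2.670e-07 × 0.565 / (0.006124 × 1.04) = 2.369e-05 m/s = 2.047 m/day.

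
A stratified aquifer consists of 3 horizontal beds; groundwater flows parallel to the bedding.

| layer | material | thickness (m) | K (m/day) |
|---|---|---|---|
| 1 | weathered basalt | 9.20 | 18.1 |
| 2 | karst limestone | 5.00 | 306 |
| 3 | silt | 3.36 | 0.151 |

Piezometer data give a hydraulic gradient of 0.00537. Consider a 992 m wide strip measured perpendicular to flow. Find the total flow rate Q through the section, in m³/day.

9040

Flow is parallel to layering, so each bed carries its own Darcy discharge and the transmissivities add.
Σ(K_i·b_i) = 18.1×9.20 + 306×5.00 + 0.151×3.36 = 1697 m²/day.
Hydraulic gradient i = 0.00537.
Q = Σ(K_i·b_i) · W · i = 1697 × 992 × 0.005370 = 9040 m³/day.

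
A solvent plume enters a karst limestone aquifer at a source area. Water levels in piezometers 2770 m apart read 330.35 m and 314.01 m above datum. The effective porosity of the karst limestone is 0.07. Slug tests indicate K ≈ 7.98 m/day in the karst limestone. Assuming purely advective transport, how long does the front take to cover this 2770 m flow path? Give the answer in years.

Hydraulic gradient i = (330.35 − 314.01) / 2770 = 16.34 / 2770 = 0.005899.
Darcy flux q = K · i = 7.980 × 0.005899 = 0.04707 m/day.
Seepage velocity v = q / n_e = 0.04707 / 0.07 = 0.6725 m/day.
Travel time t = L / v = 2770 / 0.6725 = 4119 days = 11.28 years.

11.3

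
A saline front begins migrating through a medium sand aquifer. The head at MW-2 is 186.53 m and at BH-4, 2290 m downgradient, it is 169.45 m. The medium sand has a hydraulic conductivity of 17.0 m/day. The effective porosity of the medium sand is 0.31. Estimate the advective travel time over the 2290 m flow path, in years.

15.3

Hydraulic gradient i = (186.53 − 169.45) / 2290 = 17.08 / 2290 = 0.007459.
Darcy flux q = K · i = 17.00 × 0.007459 = 0.1268 m/day.
Seepage velocity v = q / n_e = 0.1268 / 0.31 = 0.4090 m/day.
Travel time t = L / v = 2290 / 0.4090 = 5599 days = 15.33 years.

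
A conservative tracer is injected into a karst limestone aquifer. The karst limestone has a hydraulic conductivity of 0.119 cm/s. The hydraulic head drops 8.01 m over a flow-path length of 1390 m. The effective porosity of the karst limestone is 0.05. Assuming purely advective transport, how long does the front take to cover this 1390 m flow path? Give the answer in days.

117

Convert K: 0.119 cm/s × 864 = 102.8 m/day.
Hydraulic gradient i = Δh / L = 8.01 / 1390 = 0.005763.
Darcy flux q = K · i = 102.8 × 0.005763 = 0.5925 m/day.
Seepage velocity v = q / n_e = 0.5925 / 0.05 = 11.85 m/day.
Travel time t = L / v = 1390 / 11.85 = 117.3 days.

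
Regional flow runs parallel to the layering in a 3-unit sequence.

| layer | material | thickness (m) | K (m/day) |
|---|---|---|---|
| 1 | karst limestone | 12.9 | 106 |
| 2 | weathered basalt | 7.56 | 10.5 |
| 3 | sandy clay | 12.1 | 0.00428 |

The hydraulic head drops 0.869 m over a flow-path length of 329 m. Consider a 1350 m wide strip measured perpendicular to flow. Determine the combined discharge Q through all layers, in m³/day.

5160

Flow is parallel to layering, so each bed carries its own Darcy discharge and the transmissivities add.
Σ(K_i·b_i) = 106×12.9 + 10.5×7.56 + 0.00428×12.1 = 1447 m²/day.
Hydraulic gradient i = Δh / L = 0.869 / 329 = 0.002641.
Q = Σ(K_i·b_i) · W · i = 1447 × 1350 × 0.002641 = 5159 m³/day.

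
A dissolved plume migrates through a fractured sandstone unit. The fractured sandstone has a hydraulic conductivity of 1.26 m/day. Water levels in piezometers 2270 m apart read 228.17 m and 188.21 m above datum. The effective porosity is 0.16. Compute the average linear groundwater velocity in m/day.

0.139

Hydraulic gradient i = (228.17 − 188.21) / 2270 = 39.96 / 2270 = 0.01760.
Darcy flux q = K · i = 1.260 × 0.01760 = 0.02218 m/day.
Seepage velocity v = q / n_e = 0.02218 / 0.16 = 0.1386 m/day.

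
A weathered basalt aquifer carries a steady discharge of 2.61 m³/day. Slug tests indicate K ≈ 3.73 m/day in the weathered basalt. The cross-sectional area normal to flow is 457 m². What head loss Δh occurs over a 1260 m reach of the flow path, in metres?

1.93

From Q = K·A·i, i = Q / (K·A) = 2.61 / (3.730 × 457.0) = 0.001531.
Head loss Δh = i · L = 0.001531 × 1260 = 1.929 m.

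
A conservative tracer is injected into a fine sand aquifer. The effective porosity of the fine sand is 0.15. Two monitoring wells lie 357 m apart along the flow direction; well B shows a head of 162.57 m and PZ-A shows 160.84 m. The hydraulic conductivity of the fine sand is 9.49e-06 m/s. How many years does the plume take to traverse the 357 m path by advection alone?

36.9

Convert K: 9.49e-06 m/s × 86400 = 0.8199 m/day.
Hydraulic gradient i = (162.57 − 160.84) / 357 = 1.73 / 357 = 0.004846.
Darcy flux q = K · i = 0.8199 × 0.004846 = 0.003973 m/day.
Seepage velocity v = q / n_e = 0.003973 / 0.15 = 0.02649 m/day.
Travel time t = L / v = 357 / 0.02649 = 13477 days = 36.90 years.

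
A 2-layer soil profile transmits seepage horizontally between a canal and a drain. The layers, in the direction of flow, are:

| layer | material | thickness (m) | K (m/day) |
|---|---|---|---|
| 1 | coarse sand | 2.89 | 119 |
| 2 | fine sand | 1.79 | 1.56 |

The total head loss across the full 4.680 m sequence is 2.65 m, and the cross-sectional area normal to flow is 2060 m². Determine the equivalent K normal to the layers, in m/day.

3.99

Flow is perpendicular to layering, so the layers act in series and the equivalent K is the thickness-weighted harmonic mean.
Total thickness L = 2.89 + 1.79 = 4.680 m.
Σ(b_i/K_i) = 2.89/119 + 1.79/1.56 = 1.172 d.
K_eq = L / Σ(b_i/K_i) = 4.680 / 1.172 = 3.994 m/day.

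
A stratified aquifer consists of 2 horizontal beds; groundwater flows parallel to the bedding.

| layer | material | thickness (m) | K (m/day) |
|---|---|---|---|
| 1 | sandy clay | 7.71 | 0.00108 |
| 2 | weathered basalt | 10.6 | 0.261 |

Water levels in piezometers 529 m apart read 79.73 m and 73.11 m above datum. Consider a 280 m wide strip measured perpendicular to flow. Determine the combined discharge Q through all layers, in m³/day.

Flow is parallel to layering, so each bed carries its own Darcy discharge and the transmissivities add.
Σ(K_i·b_i) = 0.00108×7.71 + 0.261×10.6 = 2.775 m²/day.
Hydraulic gradient i = (79.73 − 73.11) / 529 = 6.62 / 529 = 0.01251.
Q = Σ(K_i·b_i) · W · i = 2.775 × 280 × 0.01251 = 9.723 m³/day.

9.72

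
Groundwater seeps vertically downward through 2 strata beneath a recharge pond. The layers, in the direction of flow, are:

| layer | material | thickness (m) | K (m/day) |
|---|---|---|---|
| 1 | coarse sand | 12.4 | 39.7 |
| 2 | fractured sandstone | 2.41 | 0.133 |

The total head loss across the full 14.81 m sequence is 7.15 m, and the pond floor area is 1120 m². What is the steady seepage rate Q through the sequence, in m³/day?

Flow is perpendicular to layering, so the layers act in series and the equivalent K is the thickness-weighted harmonic mean.
Total thickness L = 12.4 + 2.41 = 14.81 m.
Σ(b_i/K_i) = 12.4/39.7 + 2.41/0.133 = 18.43 d.
K_eq = L / Σ(b_i/K_i) = 14.81 / 18.43 = 0.8035 m/day.
Q = K_eq · A · (Δh/L) = 0.8035 × 1120 × (7.15/14.81) = 434.4 m³/day.

434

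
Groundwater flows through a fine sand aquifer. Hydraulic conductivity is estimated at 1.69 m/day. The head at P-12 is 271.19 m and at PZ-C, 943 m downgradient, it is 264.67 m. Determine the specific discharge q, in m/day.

0.0117

Hydraulic gradient i = (271.19 − 264.67) / 943 = 6.52 / 943 = 0.006914.
Specific discharge q = K · i = 1.690 × 0.006914 = 0.01168 m/day.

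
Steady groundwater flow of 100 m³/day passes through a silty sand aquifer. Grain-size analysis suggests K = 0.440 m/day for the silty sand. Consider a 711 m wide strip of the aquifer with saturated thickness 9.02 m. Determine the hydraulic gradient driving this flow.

0.0354

Cross-sectional area A = 711 × 9.02 = 6413 m².
From Q = K·A·i, i = Q / (K·A) = 100 / (0.4400 × 6413) = 0.03544.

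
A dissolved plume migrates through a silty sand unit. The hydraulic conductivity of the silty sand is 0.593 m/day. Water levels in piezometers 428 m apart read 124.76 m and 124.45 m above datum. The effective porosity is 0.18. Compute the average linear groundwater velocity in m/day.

0.00239

Hydraulic gradient i = (124.76 − 124.45) / 428 = 0.31 / 428 = 0.0007243.
Darcy flux q = K · i = 0.5930 × 0.0007243 = 0.0004295 m/day.
Seepage velocity v = q / n_e = 0.0004295 / 0.18 = 0.002386 m/day.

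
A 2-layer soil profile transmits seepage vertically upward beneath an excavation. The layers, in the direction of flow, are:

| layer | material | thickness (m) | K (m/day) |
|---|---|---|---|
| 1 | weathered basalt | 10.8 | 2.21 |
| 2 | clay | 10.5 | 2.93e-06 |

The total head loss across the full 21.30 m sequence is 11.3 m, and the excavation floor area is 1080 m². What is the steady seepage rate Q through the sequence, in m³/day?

Flow is perpendicular to layering, so the layers act in series and the equivalent K is the thickness-weighted harmonic mean.
Total thickness L = 10.8 + 10.5 = 21.30 m.
Σ(b_i/K_i) = 10.8/2.21 + 10.5/2.93e-06 = 3.584e+06 d.
K_eq = L / Σ(b_i/K_i) = 21.30 / 3.584e+06 = 5.944e-06 m/day.
Q = K_eq · A · (Δh/L) = 5.944e-06 × 1080 × (11.3/21.30) = 0.003405 m³/day.

0.00341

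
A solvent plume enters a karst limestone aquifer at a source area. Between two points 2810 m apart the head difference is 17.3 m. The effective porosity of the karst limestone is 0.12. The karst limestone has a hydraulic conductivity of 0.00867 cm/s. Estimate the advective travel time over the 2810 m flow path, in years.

20.0

Convert K: 0.00867 cm/s × 864 = 7.491 m/day.
Hydraulic gradient i = Δh / L = 17.3 / 2810 = 0.006157.
Darcy flux q = K · i = 7.491 × 0.006157 = 0.04612 m/day.
Seepage velocity v = q / n_e = 0.04612 / 0.12 = 0.3843 m/day.
Travel time t = L / v = 2810 / 0.3843 = 7312 days = 20.02 years.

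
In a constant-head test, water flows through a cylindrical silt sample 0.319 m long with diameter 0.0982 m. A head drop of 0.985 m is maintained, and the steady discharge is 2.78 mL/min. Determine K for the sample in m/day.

Cross-sectional area A = π·(d/2)² = π × (0.0982/2)² = 0.007574 m².
Convert discharge: 2.78 mL/min = 4.633e-08 m³/s.
Darcy's law rearranged: K = Q·L / (A·Δh) = 4.633e-08 × 0.319 / (0.007574 × 0.985) = 1.981e-06 m/s = 0.1712 m/day.

0.171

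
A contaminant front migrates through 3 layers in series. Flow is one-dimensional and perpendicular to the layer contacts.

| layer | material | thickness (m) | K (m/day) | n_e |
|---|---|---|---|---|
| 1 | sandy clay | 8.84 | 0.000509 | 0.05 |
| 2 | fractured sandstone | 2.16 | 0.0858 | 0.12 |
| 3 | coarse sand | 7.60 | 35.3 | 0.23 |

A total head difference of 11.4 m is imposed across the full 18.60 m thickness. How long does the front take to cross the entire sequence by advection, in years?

With flow normal to the layers, continuity requires the same specific discharge q through every layer.
Σ(b_i/K_i) = 8.84/0.000509 + 2.16/0.0858 + 7.60/35.3 = 17393 d.
q = Δh / Σ(b_i/K_i) = 11.4 / 17393 = 0.0006554 m/day.
In each layer the seepage velocity is v_i = q/n_i, so the layer transit time is t_i = b_i·n_i / q:
  layer 1 (sandy clay): t_1 = 8.84 × 0.05 / 0.0006554 = 674.4 d
  layer 2 (fractured sandstone): t_2 = 2.16 × 0.12 / 0.0006554 = 395.5 d
  layer 3 (coarse sand): t_3 = 7.60 × 0.23 / 0.0006554 = 2667 d
Total t = Σ t_i = 3737 days = 10.23 years.

10.2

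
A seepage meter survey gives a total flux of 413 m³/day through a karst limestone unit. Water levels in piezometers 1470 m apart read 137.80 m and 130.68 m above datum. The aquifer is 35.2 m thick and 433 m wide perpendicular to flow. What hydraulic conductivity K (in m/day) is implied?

5.59

Cross-sectional area A = 433 × 35.2 = 15242 m².
Hydraulic gradient i = (137.80 − 130.68) / 1470 = 7.12 / 1470 = 0.004844.
From Q = K·A·i, K = Q / (A·i) = 413 / (15242 × 0.004844) = 5.594 m/day.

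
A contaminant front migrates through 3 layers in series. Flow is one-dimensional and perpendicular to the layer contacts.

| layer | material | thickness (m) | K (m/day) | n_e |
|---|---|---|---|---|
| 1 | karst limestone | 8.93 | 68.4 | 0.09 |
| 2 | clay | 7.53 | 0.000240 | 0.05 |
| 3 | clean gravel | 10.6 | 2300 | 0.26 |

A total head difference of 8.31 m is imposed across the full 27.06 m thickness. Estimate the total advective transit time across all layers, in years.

40.7

With flow normal to the layers, continuity requires the same specific discharge q through every layer.
Σ(b_i/K_i) = 8.93/68.4 + 7.53/0.000240 + 10.6/2300 = 31375 d.
q = Δh / Σ(b_i/K_i) = 8.31 / 31375 = 0.0002649 m/day.
In each layer the seepage velocity is v_i = q/n_i, so the layer transit time is t_i = b_i·n_i / q:
  layer 1 (karst limestone): t_1 = 8.93 × 0.09 / 0.0002649 = 3034 d
  layer 2 (clay): t_2 = 7.53 × 0.05 / 0.0002649 = 1422 d
  layer 3 (clean gravel): t_3 = 10.6 × 0.26 / 0.0002649 = 10406 d
Total t = Σ t_i = 14861 days = 40.69 years.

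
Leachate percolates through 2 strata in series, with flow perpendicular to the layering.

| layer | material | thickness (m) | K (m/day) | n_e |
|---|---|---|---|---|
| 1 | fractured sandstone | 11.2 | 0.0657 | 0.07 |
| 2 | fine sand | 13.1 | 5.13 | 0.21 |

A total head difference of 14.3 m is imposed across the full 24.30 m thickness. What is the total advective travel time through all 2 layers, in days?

42.8

With flow normal to the layers, continuity requires the same specific discharge q through every layer.
Σ(b_i/K_i) = 11.2/0.0657 + 13.1/5.13 = 173.0 d.
q = Δh / Σ(b_i/K_i) = 14.3 / 173.0 = 0.08265 m/day.
In each layer the seepage velocity is v_i = q/n_i, so the layer transit time is t_i = b_i·n_i / q:
  layer 1 (fractured sandstone): t_1 = 11.2 × 0.07 / 0.08265 = 9.486 d
  layer 2 (fine sand): t_2 = 13.1 × 0.21 / 0.08265 = 33.29 d
Total t = Σ t_i = 42.77 days.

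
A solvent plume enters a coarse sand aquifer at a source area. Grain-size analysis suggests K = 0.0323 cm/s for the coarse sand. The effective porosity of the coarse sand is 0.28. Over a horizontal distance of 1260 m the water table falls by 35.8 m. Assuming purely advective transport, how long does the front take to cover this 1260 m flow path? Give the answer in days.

445

Convert K: 0.0323 cm/s × 864 = 27.91 m/day.
Hydraulic gradient i = Δh / L = 35.8 / 1260 = 0.02841.
Darcy flux q = K · i = 27.91 × 0.02841 = 0.7929 m/day.
Seepage velocity v = q / n_e = 0.7929 / 0.28 = 2.832 m/day.
Travel time t = L / v = 1260 / 2.832 = 444.9 days.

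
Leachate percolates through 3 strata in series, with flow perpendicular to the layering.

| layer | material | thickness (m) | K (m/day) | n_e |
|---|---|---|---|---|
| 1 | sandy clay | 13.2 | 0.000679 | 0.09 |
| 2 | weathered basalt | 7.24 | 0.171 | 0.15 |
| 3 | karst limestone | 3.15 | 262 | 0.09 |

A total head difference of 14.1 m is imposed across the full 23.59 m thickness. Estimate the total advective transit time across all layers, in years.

With flow normal to the layers, continuity requires the same specific discharge q through every layer.
Σ(b_i/K_i) = 13.2/0.000679 + 7.24/0.171 + 3.15/262 = 19483 d.
q = Δh / Σ(b_i/K_i) = 14.1 / 19483 = 0.0007237 m/day.
In each layer the seepage velocity is v_i = q/n_i, so the layer transit time is t_i = b_i·n_i / q:
  layer 1 (sandy clay): t_1 = 13.2 × 0.09 / 0.0007237 = 1642 d
  layer 2 (weathered basalt): t_2 = 7.24 × 0.15 / 0.0007237 = 1501 d
  layer 3 (karst limestone): t_3 = 3.15 × 0.09 / 0.0007237 = 391.7 d
Total t = Σ t_i = 3534 days = 9.675 years.

9.68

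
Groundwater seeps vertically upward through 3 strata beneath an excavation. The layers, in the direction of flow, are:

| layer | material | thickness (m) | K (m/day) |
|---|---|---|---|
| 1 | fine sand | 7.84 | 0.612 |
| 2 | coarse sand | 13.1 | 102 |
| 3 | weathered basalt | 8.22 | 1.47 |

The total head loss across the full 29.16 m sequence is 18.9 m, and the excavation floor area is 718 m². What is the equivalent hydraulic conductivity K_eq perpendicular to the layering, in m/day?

1.57

Flow is perpendicular to layering, so the layers act in series and the equivalent K is the thickness-weighted harmonic mean.
Total thickness L = 7.84 + 13.1 + 8.22 = 29.16 m.
Σ(b_i/K_i) = 7.84/0.612 + 13.1/102 + 8.22/1.47 = 18.53 d.
K_eq = L / Σ(b_i/K_i) = 29.16 / 18.53 = 1.574 m/day.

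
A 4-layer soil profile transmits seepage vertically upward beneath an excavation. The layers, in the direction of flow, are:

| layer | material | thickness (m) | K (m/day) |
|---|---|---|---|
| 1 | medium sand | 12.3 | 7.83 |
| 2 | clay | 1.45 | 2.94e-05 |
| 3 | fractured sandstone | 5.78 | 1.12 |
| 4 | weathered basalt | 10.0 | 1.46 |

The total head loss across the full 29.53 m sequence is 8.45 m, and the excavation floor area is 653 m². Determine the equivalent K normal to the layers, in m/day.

Flow is perpendicular to layering, so the layers act in series and the equivalent K is the thickness-weighted harmonic mean.
Total thickness L = 12.3 + 1.45 + 5.78 + 10.0 = 29.53 m.
Σ(b_i/K_i) = 12.3/7.83 + 1.45/2.94e-05 + 5.78/1.12 + 10.0/1.46 = 49333 d.
K_eq = L / Σ(b_i/K_i) = 29.53 / 49333 = 0.0005986 m/day.

0.000599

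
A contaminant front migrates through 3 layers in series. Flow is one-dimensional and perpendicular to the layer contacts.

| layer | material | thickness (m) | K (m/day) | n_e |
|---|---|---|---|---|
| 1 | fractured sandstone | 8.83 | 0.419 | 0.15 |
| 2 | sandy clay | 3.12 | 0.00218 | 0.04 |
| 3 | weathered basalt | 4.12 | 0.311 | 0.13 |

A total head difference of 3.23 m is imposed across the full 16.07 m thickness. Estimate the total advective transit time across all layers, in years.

With flow normal to the layers, continuity requires the same specific discharge q through every layer.
Σ(b_i/K_i) = 8.83/0.419 + 3.12/0.00218 + 4.12/0.311 = 1466 d.
q = Δh / Σ(b_i/K_i) = 3.23 / 1466 = 0.002204 m/day.
In each layer the seepage velocity is v_i = q/n_i, so the layer transit time is t_i = b_i·n_i / q:
  layer 1 (fractured sandstone): t_1 = 8.83 × 0.15 / 0.002204 = 601.0 d
  layer 2 (sandy clay): t_2 = 3.12 × 0.04 / 0.002204 = 56.62 d
  layer 3 (weathered basalt): t_3 = 4.12 × 0.13 / 0.002204 = 243.0 d
Total t = Σ t_i = 900.6 days = 2.466 years.

2.47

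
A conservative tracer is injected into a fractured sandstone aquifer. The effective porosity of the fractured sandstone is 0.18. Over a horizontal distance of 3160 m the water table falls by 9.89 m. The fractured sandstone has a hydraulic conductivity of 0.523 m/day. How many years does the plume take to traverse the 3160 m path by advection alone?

Hydraulic gradient i = Δh / L = 9.89 / 3160 = 0.003130.
Darcy flux q = K · i = 0.5230 × 0.003130 = 0.001637 m/day.
Seepage velocity v = q / n_e = 0.001637 / 0.18 = 0.009094 m/day.
Travel time t = L / v = 3160 / 0.009094 = 3.475e+05 days = 951.4 years.

951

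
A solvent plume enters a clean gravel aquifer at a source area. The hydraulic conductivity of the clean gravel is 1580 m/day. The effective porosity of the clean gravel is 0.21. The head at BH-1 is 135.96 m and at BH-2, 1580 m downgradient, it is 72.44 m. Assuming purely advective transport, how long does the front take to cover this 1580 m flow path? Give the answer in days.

Hydraulic gradient i = (135.96 − 72.44) / 1580 = 63.52 / 1580 = 0.04020.
Darcy flux q = K · i = 1580 × 0.04020 = 63.52 m/day.
Seepage velocity v = q / n_e = 63.52 / 0.21 = 302.5 m/day.
Travel time t = L / v = 1580 / 302.5 = 5.224 days.

5.22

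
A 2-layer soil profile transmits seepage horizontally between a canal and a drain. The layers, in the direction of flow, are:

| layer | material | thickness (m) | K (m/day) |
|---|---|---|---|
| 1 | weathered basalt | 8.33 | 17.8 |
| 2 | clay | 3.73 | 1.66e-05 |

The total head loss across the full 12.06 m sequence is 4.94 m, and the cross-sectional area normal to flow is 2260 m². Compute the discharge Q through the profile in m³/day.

Flow is perpendicular to layering, so the layers act in series and the equivalent K is the thickness-weighted harmonic mean.
Total thickness L = 8.33 + 3.73 = 12.06 m.
Σ(b_i/K_i) = 8.33/17.8 + 3.73/1.66e-05 = 2.247e+05 d.
K_eq = L / Σ(b_i/K_i) = 12.06 / 2.247e+05 = 5.367e-05 m/day.
Q = K_eq · A · (Δh/L) = 5.367e-05 × 2260 × (4.94/12.06) = 0.04969 m³/day.

0.0497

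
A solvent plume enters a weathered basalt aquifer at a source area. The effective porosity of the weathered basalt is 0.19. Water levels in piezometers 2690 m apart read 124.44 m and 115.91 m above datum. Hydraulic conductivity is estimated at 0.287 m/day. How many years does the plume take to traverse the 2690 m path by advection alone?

Hydraulic gradient i = (124.44 − 115.91) / 2690 = 8.53 / 2690 = 0.003171.
Darcy flux q = K · i = 0.2870 × 0.003171 = 0.0009101 m/day.
Seepage velocity v = q / n_e = 0.0009101 / 0.19 = 0.004790 m/day.
Travel time t = L / v = 2690 / 0.004790 = 5.616e+05 days = 1538 years.

1540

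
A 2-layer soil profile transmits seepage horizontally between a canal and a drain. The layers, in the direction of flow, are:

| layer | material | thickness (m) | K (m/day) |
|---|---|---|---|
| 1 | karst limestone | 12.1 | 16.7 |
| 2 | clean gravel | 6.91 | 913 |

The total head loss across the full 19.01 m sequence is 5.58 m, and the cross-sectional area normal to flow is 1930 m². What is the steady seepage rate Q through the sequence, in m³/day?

Flow is perpendicular to layering, so the layers act in series and the equivalent K is the thickness-weighted harmonic mean.
Total thickness L = 12.1 + 6.91 = 19.01 m.
Σ(b_i/K_i) = 12.1/16.7 + 6.91/913 = 0.7321 d.
K_eq = L / Σ(b_i/K_i) = 19.01 / 0.7321 = 25.97 m/day.
Q = K_eq · A · (Δh/L) = 25.97 × 1930 × (5.58/19.01) = 14710 m³/day.

14700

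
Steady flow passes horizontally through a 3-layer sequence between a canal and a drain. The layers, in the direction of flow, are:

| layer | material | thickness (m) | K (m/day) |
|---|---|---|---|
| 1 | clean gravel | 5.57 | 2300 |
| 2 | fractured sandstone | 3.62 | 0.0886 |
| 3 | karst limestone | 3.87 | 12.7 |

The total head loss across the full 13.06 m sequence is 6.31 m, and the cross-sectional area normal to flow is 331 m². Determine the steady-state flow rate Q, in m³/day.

50.7

Flow is perpendicular to layering, so the layers act in series and the equivalent K is the thickness-weighted harmonic mean.
Total thickness L = 5.57 + 3.62 + 3.87 = 13.06 m.
Σ(b_i/K_i) = 5.57/2300 + 3.62/0.0886 + 3.87/12.7 = 41.16 d.
K_eq = L / Σ(b_i/K_i) = 13.06 / 41.16 = 0.3173 m/day.
Q = K_eq · A · (Δh/L) = 0.3173 × 331 × (6.31/13.06) = 50.74 m³/day.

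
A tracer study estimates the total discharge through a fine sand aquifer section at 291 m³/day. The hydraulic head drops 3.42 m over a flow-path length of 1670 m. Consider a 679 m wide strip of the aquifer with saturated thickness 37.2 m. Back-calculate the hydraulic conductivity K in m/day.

5.63

Cross-sectional area A = 679 × 37.2 = 25259 m².
Hydraulic gradient i = Δh / L = 3.42 / 1670 = 0.002048.
From Q = K·A·i, K = Q / (A·i) = 291 / (25259 × 0.002048) = 5.626 m/day.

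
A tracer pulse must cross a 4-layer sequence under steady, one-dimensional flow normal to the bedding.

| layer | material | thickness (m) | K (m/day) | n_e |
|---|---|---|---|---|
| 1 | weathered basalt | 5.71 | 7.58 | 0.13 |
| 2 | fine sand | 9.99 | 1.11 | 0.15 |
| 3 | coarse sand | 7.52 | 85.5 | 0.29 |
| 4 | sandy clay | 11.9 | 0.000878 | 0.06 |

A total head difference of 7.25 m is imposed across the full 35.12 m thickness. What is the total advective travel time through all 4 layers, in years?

26.3

With flow normal to the layers, continuity requires the same specific discharge q through every layer.
Σ(b_i/K_i) = 5.71/7.58 + 9.99/1.11 + 7.52/85.5 + 11.9/0.000878 = 13563 d.
q = Δh / Σ(b_i/K_i) = 7.25 / 13563 = 0.0005345 m/day.
In each layer the seepage velocity is v_i = q/n_i, so the layer transit time is t_i = b_i·n_i / q:
  layer 1 (weathered basalt): t_1 = 5.71 × 0.13 / 0.0005345 = 1389 d
  layer 2 (fine sand): t_2 = 9.99 × 0.15 / 0.0005345 = 2803 d
  layer 3 (coarse sand): t_3 = 7.52 × 0.29 / 0.0005345 = 4080 d
  layer 4 (sandy clay): t_4 = 11.9 × 0.06 / 0.0005345 = 1336 d
Total t = Σ t_i = 9608 days = 26.30 years.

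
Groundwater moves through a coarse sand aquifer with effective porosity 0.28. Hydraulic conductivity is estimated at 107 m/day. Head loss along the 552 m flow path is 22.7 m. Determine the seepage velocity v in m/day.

15.7

Hydraulic gradient i = Δh / L = 22.7 / 552 = 0.04112.
Darcy flux q = K · i = 107.0 × 0.04112 = 4.400 m/day.
Seepage velocity v = q / n_e = 4.400 / 0.28 = 15.71 m/day.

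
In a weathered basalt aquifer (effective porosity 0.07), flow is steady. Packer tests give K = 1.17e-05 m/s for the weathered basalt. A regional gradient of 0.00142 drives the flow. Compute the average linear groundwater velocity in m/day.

0.0205

Convert K: 1.17e-05 m/s × 86400 = 1.011 m/day.
Hydraulic gradient i = 0.00142.
Darcy flux q = K · i = 1.011 × 0.001420 = 0.001435 m/day.
Seepage velocity v = q / n_e = 0.001435 / 0.07 = 0.02051 m/day.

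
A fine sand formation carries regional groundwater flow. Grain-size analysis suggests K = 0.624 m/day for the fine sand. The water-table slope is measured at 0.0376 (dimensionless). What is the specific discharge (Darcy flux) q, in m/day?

0.0235

Hydraulic gradient i = 0.0376.
Specific discharge q = K · i = 0.6240 × 0.03760 = 0.02346 m/day.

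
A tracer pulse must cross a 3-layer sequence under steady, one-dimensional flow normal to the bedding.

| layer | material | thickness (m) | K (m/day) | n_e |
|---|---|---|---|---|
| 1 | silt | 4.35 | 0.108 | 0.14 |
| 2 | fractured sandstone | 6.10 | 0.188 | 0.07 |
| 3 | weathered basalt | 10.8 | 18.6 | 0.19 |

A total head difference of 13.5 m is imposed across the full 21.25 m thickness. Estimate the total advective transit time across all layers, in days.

With flow normal to the layers, continuity requires the same specific discharge q through every layer.
Σ(b_i/K_i) = 4.35/0.108 + 6.10/0.188 + 10.8/18.6 = 73.31 d.
q = Δh / Σ(b_i/K_i) = 13.5 / 73.31 = 0.1842 m/day.
In each layer the seepage velocity is v_i = q/n_i, so the layer transit time is t_i = b_i·n_i / q:
  layer 1 (silt): t_1 = 4.35 × 0.14 / 0.1842 = 3.307 d
  layer 2 (fractured sandstone): t_2 = 6.10 × 0.07 / 0.1842 = 2.319 d
  layer 3 (weathered basalt): t_3 = 10.8 × 0.19 / 0.1842 = 11.14 d
Total t = Σ t_i = 16.77 days.

16.8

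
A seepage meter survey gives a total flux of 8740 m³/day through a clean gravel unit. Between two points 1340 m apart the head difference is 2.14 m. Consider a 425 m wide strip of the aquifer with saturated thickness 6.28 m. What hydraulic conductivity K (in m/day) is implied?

2050

Cross-sectional area A = 425 × 6.28 = 2669 m².
Hydraulic gradient i = Δh / L = 2.14 / 1340 = 0.001597.
From Q = K·A·i, K = Q / (A·i) = 8740 / (2669 × 0.001597) = 2050 m/day.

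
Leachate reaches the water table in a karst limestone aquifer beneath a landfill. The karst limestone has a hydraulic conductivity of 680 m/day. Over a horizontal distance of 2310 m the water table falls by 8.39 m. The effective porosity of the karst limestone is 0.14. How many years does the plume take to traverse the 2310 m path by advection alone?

Hydraulic gradient i = Δh / L = 8.39 / 2310 = 0.003632.
Darcy flux q = K · i = 680.0 × 0.003632 = 2.470 m/day.
Seepage velocity v = q / n_e = 2.470 / 0.14 = 17.64 m/day.
Travel time t = L / v = 2310 / 17.64 = 130.9 days = 0.3585 years.

0.359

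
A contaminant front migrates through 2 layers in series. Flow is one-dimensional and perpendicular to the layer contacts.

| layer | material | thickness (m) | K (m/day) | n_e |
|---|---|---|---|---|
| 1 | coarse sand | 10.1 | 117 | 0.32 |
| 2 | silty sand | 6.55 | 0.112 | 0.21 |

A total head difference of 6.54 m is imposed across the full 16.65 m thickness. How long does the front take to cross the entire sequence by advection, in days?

With flow normal to the layers, continuity requires the same specific discharge q through every layer.
Σ(b_i/K_i) = 10.1/117 + 6.55/0.112 = 58.57 d.
q = Δh / Σ(b_i/K_i) = 6.54 / 58.57 = 0.1117 m/day.
In each layer the seepage velocity is v_i = q/n_i, so the layer transit time is t_i = b_i·n_i / q:
  layer 1 (coarse sand): t_1 = 10.1 × 0.32 / 0.1117 = 28.94 d
  layer 2 (silty sand): t_2 = 6.55 × 0.21 / 0.1117 = 12.32 d
Total t = Σ t_i = 41.26 days.

41.3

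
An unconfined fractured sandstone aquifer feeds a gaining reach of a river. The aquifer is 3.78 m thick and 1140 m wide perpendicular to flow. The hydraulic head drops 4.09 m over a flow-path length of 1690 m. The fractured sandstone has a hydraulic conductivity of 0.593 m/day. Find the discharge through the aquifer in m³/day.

6.18

Cross-sectional area A = 1140 × 3.78 = 4309 m².
Hydraulic gradient i = Δh / L = 4.09 / 1690 = 0.002420.
Darcy's law: Q = K · A · i = 0.5930 × 4309 × 0.002420 = 6.184 m³/day.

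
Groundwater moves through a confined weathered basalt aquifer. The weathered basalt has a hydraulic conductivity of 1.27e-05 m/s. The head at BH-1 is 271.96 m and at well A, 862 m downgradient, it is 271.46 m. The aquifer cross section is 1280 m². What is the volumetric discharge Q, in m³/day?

Convert K: 1.27e-05 m/s × 86400 = 1.097 m/day.
Hydraulic gradient i = (271.96 − 271.46) / 862 = 0.5 / 862 = 0.0005800.
Darcy's law: Q = K · A · i = 1.097 × 1280 × 0.0005800 = 0.8147 m³/day.

0.815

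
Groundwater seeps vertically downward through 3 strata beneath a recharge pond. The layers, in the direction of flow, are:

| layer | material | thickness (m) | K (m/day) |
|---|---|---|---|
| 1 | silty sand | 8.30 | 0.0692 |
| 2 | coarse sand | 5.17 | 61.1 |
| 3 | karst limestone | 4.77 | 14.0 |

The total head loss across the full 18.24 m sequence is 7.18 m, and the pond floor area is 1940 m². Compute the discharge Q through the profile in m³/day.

116

Flow is perpendicular to layering, so the layers act in series and the equivalent K is the thickness-weighted harmonic mean.
Total thickness L = 8.30 + 5.17 + 4.77 = 18.24 m.
Σ(b_i/K_i) = 8.30/0.0692 + 5.17/61.1 + 4.77/14.0 = 120.4 d.
K_eq = L / Σ(b_i/K_i) = 18.24 / 120.4 = 0.1515 m/day.
Q = K_eq · A · (Δh/L) = 0.1515 × 1940 × (7.18/18.24) = 115.7 m³/day.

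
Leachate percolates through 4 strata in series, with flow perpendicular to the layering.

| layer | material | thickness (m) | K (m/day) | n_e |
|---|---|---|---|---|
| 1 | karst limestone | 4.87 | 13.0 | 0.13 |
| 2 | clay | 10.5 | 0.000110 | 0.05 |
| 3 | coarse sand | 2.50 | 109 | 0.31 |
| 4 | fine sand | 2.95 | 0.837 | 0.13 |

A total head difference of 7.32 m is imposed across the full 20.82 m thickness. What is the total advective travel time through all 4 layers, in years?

82.7

With flow normal to the layers, continuity requires the same specific discharge q through every layer.
Σ(b_i/K_i) = 4.87/13.0 + 10.5/0.000110 + 2.50/109 + 2.95/0.837 = 95458 d.
q = Δh / Σ(b_i/K_i) = 7.32 / 95458 = 7.668e-05 m/day.
In each layer the seepage velocity is v_i = q/n_i, so the layer transit time is t_i = b_i·n_i / q:
  layer 1 (karst limestone): t_1 = 4.87 × 0.13 / 7.668e-05 = 8256 d
  layer 2 (clay): t_2 = 10.5 × 0.05 / 7.668e-05 = 6846 d
  layer 3 (coarse sand): t_3 = 2.50 × 0.31 / 7.668e-05 = 10107 d
  layer 4 (fine sand): t_4 = 2.95 × 0.13 / 7.668e-05 = 5001 d
Total t = Σ t_i = 30210 days = 82.71 years.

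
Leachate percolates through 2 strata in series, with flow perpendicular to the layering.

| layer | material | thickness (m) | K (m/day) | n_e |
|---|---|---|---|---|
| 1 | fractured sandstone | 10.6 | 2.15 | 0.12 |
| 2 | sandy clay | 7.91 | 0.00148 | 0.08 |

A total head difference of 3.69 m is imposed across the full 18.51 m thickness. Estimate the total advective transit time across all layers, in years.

7.56

With flow normal to the layers, continuity requires the same specific discharge q through every layer.
Σ(b_i/K_i) = 10.6/2.15 + 7.91/0.00148 = 5350 d.
q = Δh / Σ(b_i/K_i) = 3.69 / 5350 = 0.0006898 m/day.
In each layer the seepage velocity is v_i = q/n_i, so the layer transit time is t_i = b_i·n_i / q:
  layer 1 (fractured sandstone): t_1 = 10.6 × 0.12 / 0.0006898 = 1844 d
  layer 2 (sandy clay): t_2 = 7.91 × 0.08 / 0.0006898 = 917.4 d
Total t = Σ t_i = 2761 days = 7.560 years.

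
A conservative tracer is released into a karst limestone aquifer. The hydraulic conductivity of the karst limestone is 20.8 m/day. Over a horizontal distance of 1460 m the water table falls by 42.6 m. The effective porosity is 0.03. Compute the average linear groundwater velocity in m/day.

Hydraulic gradient i = Δh / L = 42.6 / 1460 = 0.02918.
Darcy flux q = K · i = 20.80 × 0.02918 = 0.6069 m/day.
Seepage velocity v = q / n_e = 0.6069 / 0.03 = 20.23 m/day.

20.2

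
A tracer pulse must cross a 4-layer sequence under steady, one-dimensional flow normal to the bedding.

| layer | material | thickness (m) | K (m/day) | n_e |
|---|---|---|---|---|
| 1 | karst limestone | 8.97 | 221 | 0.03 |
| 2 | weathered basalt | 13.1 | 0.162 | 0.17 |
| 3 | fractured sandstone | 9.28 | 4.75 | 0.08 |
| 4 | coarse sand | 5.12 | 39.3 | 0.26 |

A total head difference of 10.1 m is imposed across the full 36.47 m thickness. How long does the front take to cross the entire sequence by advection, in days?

With flow normal to the layers, continuity requires the same specific discharge q through every layer.
Σ(b_i/K_i) = 8.97/221 + 13.1/0.162 + 9.28/4.75 + 5.12/39.3 = 82.99 d.
q = Δh / Σ(b_i/K_i) = 10.1 / 82.99 = 0.1217 m/day.
In each layer the seepage velocity is v_i = q/n_i, so the layer transit time is t_i = b_i·n_i / q:
  layer 1 (karst limestone): t_1 = 8.97 × 0.03 / 0.1217 = 2.211 d
  layer 2 (weathered basalt): t_2 = 13.1 × 0.17 / 0.1217 = 18.30 d
  layer 3 (fractured sandstone): t_3 = 9.28 × 0.08 / 0.1217 = 6.100 d
  layer 4 (coarse sand): t_4 = 5.12 × 0.26 / 0.1217 = 10.94 d
Total t = Σ t_i = 37.55 days.

37.5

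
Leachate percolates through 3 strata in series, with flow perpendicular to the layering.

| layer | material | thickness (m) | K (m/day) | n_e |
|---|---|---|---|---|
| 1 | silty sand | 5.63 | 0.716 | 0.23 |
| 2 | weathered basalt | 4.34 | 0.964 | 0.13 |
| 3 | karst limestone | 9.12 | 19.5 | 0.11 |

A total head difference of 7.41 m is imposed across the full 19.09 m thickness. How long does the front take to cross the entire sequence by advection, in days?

With flow normal to the layers, continuity requires the same specific discharge q through every layer.
Σ(b_i/K_i) = 5.63/0.716 + 4.34/0.964 + 9.12/19.5 = 12.83 d.
q = Δh / Σ(b_i/K_i) = 7.41 / 12.83 = 0.5774 m/day.
In each layer the seepage velocity is v_i = q/n_i, so the layer transit time is t_i = b_i·n_i / q:
  layer 1 (silty sand): t_1 = 5.63 × 0.23 / 0.5774 = 2.243 d
  layer 2 (weathered basalt): t_2 = 4.34 × 0.13 / 0.5774 = 0.9771 d
  layer 3 (karst limestone): t_3 = 9.12 × 0.11 / 0.5774 = 1.737 d
Total t = Σ t_i = 4.957 days.

4.96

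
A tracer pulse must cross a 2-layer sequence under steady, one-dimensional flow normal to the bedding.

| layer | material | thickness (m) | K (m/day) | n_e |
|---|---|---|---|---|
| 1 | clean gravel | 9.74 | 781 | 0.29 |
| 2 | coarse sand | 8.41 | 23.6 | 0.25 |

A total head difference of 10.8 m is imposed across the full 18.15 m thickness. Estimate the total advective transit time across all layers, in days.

With flow normal to the layers, continuity requires the same specific discharge q through every layer.
Σ(b_i/K_i) = 9.74/781 + 8.41/23.6 = 0.3688 d.
q = Δh / Σ(b_i/K_i) = 10.8 / 0.3688 = 29.28 m/day.
In each layer the seepage velocity is v_i = q/n_i, so the layer transit time is t_i = b_i·n_i / q:
  layer 1 (clean gravel): t_1 = 9.74 × 0.29 / 29.28 = 0.09646 d
  layer 2 (coarse sand): t_2 = 8.41 × 0.25 / 29.28 = 0.07180 d
Total t = Σ t_i = 0.1683 days.

0.168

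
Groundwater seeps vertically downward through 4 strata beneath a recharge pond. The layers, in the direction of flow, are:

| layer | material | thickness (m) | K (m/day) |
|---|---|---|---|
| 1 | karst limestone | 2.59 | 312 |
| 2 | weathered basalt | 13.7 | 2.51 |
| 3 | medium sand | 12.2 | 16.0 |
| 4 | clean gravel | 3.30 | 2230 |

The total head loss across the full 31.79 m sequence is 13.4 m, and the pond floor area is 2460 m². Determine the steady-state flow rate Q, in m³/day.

5290

Flow is perpendicular to layering, so the layers act in series and the equivalent K is the thickness-weighted harmonic mean.
Total thickness L = 2.59 + 13.7 + 12.2 + 3.30 = 31.79 m.
Σ(b_i/K_i) = 2.59/312 + 13.7/2.51 + 12.2/16.0 + 3.30/2230 = 6.230 d.
K_eq = L / Σ(b_i/K_i) = 31.79 / 6.230 = 5.102 m/day.
Q = K_eq · A · (Δh/L) = 5.102 × 2460 × (13.4/31.79) = 5291 m³/day.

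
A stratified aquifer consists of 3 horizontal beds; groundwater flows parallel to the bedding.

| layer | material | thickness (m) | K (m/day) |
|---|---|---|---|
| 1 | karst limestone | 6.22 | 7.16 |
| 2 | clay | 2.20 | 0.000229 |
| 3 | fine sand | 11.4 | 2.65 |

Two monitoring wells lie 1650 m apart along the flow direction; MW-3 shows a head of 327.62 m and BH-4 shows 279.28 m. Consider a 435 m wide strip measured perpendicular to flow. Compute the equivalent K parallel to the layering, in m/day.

Flow is parallel to layering, so each bed carries its own Darcy discharge and the transmissivities add.
Σ(K_i·b_i) = 7.16×6.22 + 0.000229×2.20 + 2.65×11.4 = 74.75 m²/day.
Total thickness b = 19.82 m, so K_eq = Σ(K_i·b_i)/b = 3.771 m/day.

3.77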